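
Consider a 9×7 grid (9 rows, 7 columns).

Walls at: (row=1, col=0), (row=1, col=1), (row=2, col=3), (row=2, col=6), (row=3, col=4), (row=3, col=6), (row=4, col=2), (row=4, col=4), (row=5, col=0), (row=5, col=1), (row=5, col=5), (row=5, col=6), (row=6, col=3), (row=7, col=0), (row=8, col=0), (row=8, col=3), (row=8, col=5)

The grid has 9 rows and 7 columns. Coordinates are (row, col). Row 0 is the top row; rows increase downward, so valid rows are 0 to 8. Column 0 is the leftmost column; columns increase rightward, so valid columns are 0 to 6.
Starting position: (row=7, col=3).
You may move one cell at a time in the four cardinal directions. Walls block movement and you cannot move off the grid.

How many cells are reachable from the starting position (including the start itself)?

Answer: Reachable cells: 46

Derivation:
BFS flood-fill from (row=7, col=3):
  Distance 0: (row=7, col=3)
  Distance 1: (row=7, col=2), (row=7, col=4)
  Distance 2: (row=6, col=2), (row=6, col=4), (row=7, col=1), (row=7, col=5), (row=8, col=2), (row=8, col=4)
  Distance 3: (row=5, col=2), (row=5, col=4), (row=6, col=1), (row=6, col=5), (row=7, col=6), (row=8, col=1)
  Distance 4: (row=5, col=3), (row=6, col=0), (row=6, col=6), (row=8, col=6)
  Distance 5: (row=4, col=3)
  Distance 6: (row=3, col=3)
  Distance 7: (row=3, col=2)
  Distance 8: (row=2, col=2), (row=3, col=1)
  Distance 9: (row=1, col=2), (row=2, col=1), (row=3, col=0), (row=4, col=1)
  Distance 10: (row=0, col=2), (row=1, col=3), (row=2, col=0), (row=4, col=0)
  Distance 11: (row=0, col=1), (row=0, col=3), (row=1, col=4)
  Distance 12: (row=0, col=0), (row=0, col=4), (row=1, col=5), (row=2, col=4)
  Distance 13: (row=0, col=5), (row=1, col=6), (row=2, col=5)
  Distance 14: (row=0, col=6), (row=3, col=5)
  Distance 15: (row=4, col=5)
  Distance 16: (row=4, col=6)
Total reachable: 46 (grid has 46 open cells total)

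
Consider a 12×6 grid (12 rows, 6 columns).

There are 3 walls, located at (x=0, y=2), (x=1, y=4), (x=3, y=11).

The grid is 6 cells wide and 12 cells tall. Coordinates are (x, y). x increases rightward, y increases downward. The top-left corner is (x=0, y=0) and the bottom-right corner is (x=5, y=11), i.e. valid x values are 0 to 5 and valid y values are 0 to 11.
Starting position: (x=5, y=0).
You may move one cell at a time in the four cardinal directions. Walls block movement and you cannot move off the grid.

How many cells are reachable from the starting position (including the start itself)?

Answer: Reachable cells: 69

Derivation:
BFS flood-fill from (x=5, y=0):
  Distance 0: (x=5, y=0)
  Distance 1: (x=4, y=0), (x=5, y=1)
  Distance 2: (x=3, y=0), (x=4, y=1), (x=5, y=2)
  Distance 3: (x=2, y=0), (x=3, y=1), (x=4, y=2), (x=5, y=3)
  Distance 4: (x=1, y=0), (x=2, y=1), (x=3, y=2), (x=4, y=3), (x=5, y=4)
  Distance 5: (x=0, y=0), (x=1, y=1), (x=2, y=2), (x=3, y=3), (x=4, y=4), (x=5, y=5)
  Distance 6: (x=0, y=1), (x=1, y=2), (x=2, y=3), (x=3, y=4), (x=4, y=5), (x=5, y=6)
  Distance 7: (x=1, y=3), (x=2, y=4), (x=3, y=5), (x=4, y=6), (x=5, y=7)
  Distance 8: (x=0, y=3), (x=2, y=5), (x=3, y=6), (x=4, y=7), (x=5, y=8)
  Distance 9: (x=0, y=4), (x=1, y=5), (x=2, y=6), (x=3, y=7), (x=4, y=8), (x=5, y=9)
  Distance 10: (x=0, y=5), (x=1, y=6), (x=2, y=7), (x=3, y=8), (x=4, y=9), (x=5, y=10)
  Distance 11: (x=0, y=6), (x=1, y=7), (x=2, y=8), (x=3, y=9), (x=4, y=10), (x=5, y=11)
  Distance 12: (x=0, y=7), (x=1, y=8), (x=2, y=9), (x=3, y=10), (x=4, y=11)
  Distance 13: (x=0, y=8), (x=1, y=9), (x=2, y=10)
  Distance 14: (x=0, y=9), (x=1, y=10), (x=2, y=11)
  Distance 15: (x=0, y=10), (x=1, y=11)
  Distance 16: (x=0, y=11)
Total reachable: 69 (grid has 69 open cells total)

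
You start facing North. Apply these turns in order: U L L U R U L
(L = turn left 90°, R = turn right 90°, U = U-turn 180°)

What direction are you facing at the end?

Start: North
  U (U-turn (180°)) -> South
  L (left (90° counter-clockwise)) -> East
  L (left (90° counter-clockwise)) -> North
  U (U-turn (180°)) -> South
  R (right (90° clockwise)) -> West
  U (U-turn (180°)) -> East
  L (left (90° counter-clockwise)) -> North
Final: North

Answer: Final heading: North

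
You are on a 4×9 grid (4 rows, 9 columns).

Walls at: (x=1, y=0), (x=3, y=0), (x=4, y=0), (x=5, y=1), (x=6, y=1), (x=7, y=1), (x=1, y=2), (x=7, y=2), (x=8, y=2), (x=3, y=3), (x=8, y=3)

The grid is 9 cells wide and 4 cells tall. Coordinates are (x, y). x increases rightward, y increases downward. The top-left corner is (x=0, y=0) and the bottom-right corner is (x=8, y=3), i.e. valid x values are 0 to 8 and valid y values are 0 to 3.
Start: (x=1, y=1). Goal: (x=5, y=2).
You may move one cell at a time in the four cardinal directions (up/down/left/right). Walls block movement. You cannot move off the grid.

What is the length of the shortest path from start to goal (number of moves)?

BFS from (x=1, y=1) until reaching (x=5, y=2):
  Distance 0: (x=1, y=1)
  Distance 1: (x=0, y=1), (x=2, y=1)
  Distance 2: (x=0, y=0), (x=2, y=0), (x=3, y=1), (x=0, y=2), (x=2, y=2)
  Distance 3: (x=4, y=1), (x=3, y=2), (x=0, y=3), (x=2, y=3)
  Distance 4: (x=4, y=2), (x=1, y=3)
  Distance 5: (x=5, y=2), (x=4, y=3)  <- goal reached here
One shortest path (5 moves): (x=1, y=1) -> (x=2, y=1) -> (x=3, y=1) -> (x=4, y=1) -> (x=4, y=2) -> (x=5, y=2)

Answer: Shortest path length: 5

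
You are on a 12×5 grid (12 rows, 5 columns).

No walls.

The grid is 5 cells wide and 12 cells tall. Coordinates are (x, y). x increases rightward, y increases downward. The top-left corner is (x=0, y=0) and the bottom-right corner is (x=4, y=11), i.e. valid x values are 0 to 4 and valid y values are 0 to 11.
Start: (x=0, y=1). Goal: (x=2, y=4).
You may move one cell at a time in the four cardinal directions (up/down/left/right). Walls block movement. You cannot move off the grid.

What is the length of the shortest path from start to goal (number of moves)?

Answer: Shortest path length: 5

Derivation:
BFS from (x=0, y=1) until reaching (x=2, y=4):
  Distance 0: (x=0, y=1)
  Distance 1: (x=0, y=0), (x=1, y=1), (x=0, y=2)
  Distance 2: (x=1, y=0), (x=2, y=1), (x=1, y=2), (x=0, y=3)
  Distance 3: (x=2, y=0), (x=3, y=1), (x=2, y=2), (x=1, y=3), (x=0, y=4)
  Distance 4: (x=3, y=0), (x=4, y=1), (x=3, y=2), (x=2, y=3), (x=1, y=4), (x=0, y=5)
  Distance 5: (x=4, y=0), (x=4, y=2), (x=3, y=3), (x=2, y=4), (x=1, y=5), (x=0, y=6)  <- goal reached here
One shortest path (5 moves): (x=0, y=1) -> (x=1, y=1) -> (x=2, y=1) -> (x=2, y=2) -> (x=2, y=3) -> (x=2, y=4)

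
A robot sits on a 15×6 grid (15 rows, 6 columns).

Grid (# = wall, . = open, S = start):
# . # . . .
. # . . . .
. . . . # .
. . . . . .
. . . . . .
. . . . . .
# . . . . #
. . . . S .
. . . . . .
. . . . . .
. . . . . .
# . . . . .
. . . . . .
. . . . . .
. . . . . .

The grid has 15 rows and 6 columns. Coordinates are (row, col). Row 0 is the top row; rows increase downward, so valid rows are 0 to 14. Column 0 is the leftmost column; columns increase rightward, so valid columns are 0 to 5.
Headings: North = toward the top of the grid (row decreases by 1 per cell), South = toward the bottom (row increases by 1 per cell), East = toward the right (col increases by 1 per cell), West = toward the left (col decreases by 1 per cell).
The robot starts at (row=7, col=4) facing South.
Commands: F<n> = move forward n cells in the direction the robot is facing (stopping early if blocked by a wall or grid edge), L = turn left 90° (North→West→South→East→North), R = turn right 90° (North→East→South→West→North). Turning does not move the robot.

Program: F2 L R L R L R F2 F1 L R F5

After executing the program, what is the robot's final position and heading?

Answer: Final position: (row=14, col=4), facing South

Derivation:
Start: (row=7, col=4), facing South
  F2: move forward 2, now at (row=9, col=4)
  L: turn left, now facing East
  R: turn right, now facing South
  L: turn left, now facing East
  R: turn right, now facing South
  L: turn left, now facing East
  R: turn right, now facing South
  F2: move forward 2, now at (row=11, col=4)
  F1: move forward 1, now at (row=12, col=4)
  L: turn left, now facing East
  R: turn right, now facing South
  F5: move forward 2/5 (blocked), now at (row=14, col=4)
Final: (row=14, col=4), facing South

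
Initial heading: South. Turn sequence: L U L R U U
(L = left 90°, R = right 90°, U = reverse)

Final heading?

Answer: Final heading: West

Derivation:
Start: South
  L (left (90° counter-clockwise)) -> East
  U (U-turn (180°)) -> West
  L (left (90° counter-clockwise)) -> South
  R (right (90° clockwise)) -> West
  U (U-turn (180°)) -> East
  U (U-turn (180°)) -> West
Final: West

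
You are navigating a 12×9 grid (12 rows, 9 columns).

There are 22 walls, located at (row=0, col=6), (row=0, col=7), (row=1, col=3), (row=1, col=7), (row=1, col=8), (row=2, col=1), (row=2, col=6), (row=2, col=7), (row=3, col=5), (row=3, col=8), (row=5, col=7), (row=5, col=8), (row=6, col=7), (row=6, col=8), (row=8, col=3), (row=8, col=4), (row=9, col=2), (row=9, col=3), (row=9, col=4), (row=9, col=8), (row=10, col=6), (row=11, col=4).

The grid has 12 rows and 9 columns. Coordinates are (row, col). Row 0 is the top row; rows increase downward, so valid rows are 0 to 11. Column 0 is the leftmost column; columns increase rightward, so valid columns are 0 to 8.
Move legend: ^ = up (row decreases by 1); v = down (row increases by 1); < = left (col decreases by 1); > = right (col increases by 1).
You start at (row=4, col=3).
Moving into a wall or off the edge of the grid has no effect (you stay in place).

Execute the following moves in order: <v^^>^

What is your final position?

Answer: Final position: (row=2, col=3)

Derivation:
Start: (row=4, col=3)
  < (left): (row=4, col=3) -> (row=4, col=2)
  v (down): (row=4, col=2) -> (row=5, col=2)
  ^ (up): (row=5, col=2) -> (row=4, col=2)
  ^ (up): (row=4, col=2) -> (row=3, col=2)
  > (right): (row=3, col=2) -> (row=3, col=3)
  ^ (up): (row=3, col=3) -> (row=2, col=3)
Final: (row=2, col=3)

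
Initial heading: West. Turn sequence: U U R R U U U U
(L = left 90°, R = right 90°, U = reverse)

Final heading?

Start: West
  U (U-turn (180°)) -> East
  U (U-turn (180°)) -> West
  R (right (90° clockwise)) -> North
  R (right (90° clockwise)) -> East
  U (U-turn (180°)) -> West
  U (U-turn (180°)) -> East
  U (U-turn (180°)) -> West
  U (U-turn (180°)) -> East
Final: East

Answer: Final heading: East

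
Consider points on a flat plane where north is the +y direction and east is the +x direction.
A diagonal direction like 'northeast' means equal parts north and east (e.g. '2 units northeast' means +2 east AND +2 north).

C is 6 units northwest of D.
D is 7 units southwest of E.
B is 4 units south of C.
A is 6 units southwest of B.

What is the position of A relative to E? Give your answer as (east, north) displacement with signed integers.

Place E at the origin (east=0, north=0).
  D is 7 units southwest of E: delta (east=-7, north=-7); D at (east=-7, north=-7).
  C is 6 units northwest of D: delta (east=-6, north=+6); C at (east=-13, north=-1).
  B is 4 units south of C: delta (east=+0, north=-4); B at (east=-13, north=-5).
  A is 6 units southwest of B: delta (east=-6, north=-6); A at (east=-19, north=-11).
Therefore A relative to E: (east=-19, north=-11).

Answer: A is at (east=-19, north=-11) relative to E.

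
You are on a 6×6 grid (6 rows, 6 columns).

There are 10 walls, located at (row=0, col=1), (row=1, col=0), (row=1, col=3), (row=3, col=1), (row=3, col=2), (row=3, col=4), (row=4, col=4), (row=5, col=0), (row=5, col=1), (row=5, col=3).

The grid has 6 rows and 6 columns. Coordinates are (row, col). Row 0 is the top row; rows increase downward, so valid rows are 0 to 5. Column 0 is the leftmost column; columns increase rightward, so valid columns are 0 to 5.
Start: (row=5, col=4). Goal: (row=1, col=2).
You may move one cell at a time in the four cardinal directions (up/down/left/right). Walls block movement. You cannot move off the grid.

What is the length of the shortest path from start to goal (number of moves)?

BFS from (row=5, col=4) until reaching (row=1, col=2):
  Distance 0: (row=5, col=4)
  Distance 1: (row=5, col=5)
  Distance 2: (row=4, col=5)
  Distance 3: (row=3, col=5)
  Distance 4: (row=2, col=5)
  Distance 5: (row=1, col=5), (row=2, col=4)
  Distance 6: (row=0, col=5), (row=1, col=4), (row=2, col=3)
  Distance 7: (row=0, col=4), (row=2, col=2), (row=3, col=3)
  Distance 8: (row=0, col=3), (row=1, col=2), (row=2, col=1), (row=4, col=3)  <- goal reached here
One shortest path (8 moves): (row=5, col=4) -> (row=5, col=5) -> (row=4, col=5) -> (row=3, col=5) -> (row=2, col=5) -> (row=2, col=4) -> (row=2, col=3) -> (row=2, col=2) -> (row=1, col=2)

Answer: Shortest path length: 8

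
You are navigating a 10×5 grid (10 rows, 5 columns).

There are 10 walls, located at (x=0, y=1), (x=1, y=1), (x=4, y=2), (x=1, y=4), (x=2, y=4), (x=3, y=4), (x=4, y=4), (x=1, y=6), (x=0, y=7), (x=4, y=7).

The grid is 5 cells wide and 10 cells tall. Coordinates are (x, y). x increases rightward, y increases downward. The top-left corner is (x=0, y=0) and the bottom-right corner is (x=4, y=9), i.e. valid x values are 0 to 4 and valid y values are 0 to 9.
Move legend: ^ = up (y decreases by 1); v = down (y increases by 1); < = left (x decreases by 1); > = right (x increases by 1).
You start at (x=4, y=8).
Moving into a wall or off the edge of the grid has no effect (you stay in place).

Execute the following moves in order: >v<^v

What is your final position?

Start: (x=4, y=8)
  > (right): blocked, stay at (x=4, y=8)
  v (down): (x=4, y=8) -> (x=4, y=9)
  < (left): (x=4, y=9) -> (x=3, y=9)
  ^ (up): (x=3, y=9) -> (x=3, y=8)
  v (down): (x=3, y=8) -> (x=3, y=9)
Final: (x=3, y=9)

Answer: Final position: (x=3, y=9)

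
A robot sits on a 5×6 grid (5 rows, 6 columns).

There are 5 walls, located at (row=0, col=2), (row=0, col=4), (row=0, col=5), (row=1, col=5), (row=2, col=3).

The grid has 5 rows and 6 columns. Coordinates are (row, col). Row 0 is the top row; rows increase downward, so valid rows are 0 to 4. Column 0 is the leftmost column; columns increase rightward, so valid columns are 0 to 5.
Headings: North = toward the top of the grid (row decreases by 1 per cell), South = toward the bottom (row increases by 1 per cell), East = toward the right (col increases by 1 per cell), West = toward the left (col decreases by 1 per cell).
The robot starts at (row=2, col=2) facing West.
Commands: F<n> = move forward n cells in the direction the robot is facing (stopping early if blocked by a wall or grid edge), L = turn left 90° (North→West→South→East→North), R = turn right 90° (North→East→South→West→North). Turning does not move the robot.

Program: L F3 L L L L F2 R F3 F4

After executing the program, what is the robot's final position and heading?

Start: (row=2, col=2), facing West
  L: turn left, now facing South
  F3: move forward 2/3 (blocked), now at (row=4, col=2)
  L: turn left, now facing East
  L: turn left, now facing North
  L: turn left, now facing West
  L: turn left, now facing South
  F2: move forward 0/2 (blocked), now at (row=4, col=2)
  R: turn right, now facing West
  F3: move forward 2/3 (blocked), now at (row=4, col=0)
  F4: move forward 0/4 (blocked), now at (row=4, col=0)
Final: (row=4, col=0), facing West

Answer: Final position: (row=4, col=0), facing West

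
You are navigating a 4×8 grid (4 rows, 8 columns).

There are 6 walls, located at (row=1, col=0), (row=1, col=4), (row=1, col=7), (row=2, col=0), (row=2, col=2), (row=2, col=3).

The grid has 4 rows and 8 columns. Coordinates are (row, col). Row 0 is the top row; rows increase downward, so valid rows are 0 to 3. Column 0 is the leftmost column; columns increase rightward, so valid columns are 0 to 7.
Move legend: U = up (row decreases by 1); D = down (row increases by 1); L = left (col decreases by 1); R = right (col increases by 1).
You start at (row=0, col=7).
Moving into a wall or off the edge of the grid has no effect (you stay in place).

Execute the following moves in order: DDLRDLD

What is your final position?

Start: (row=0, col=7)
  D (down): blocked, stay at (row=0, col=7)
  D (down): blocked, stay at (row=0, col=7)
  L (left): (row=0, col=7) -> (row=0, col=6)
  R (right): (row=0, col=6) -> (row=0, col=7)
  D (down): blocked, stay at (row=0, col=7)
  L (left): (row=0, col=7) -> (row=0, col=6)
  D (down): (row=0, col=6) -> (row=1, col=6)
Final: (row=1, col=6)

Answer: Final position: (row=1, col=6)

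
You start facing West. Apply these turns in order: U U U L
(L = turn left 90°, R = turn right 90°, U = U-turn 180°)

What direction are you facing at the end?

Answer: Final heading: North

Derivation:
Start: West
  U (U-turn (180°)) -> East
  U (U-turn (180°)) -> West
  U (U-turn (180°)) -> East
  L (left (90° counter-clockwise)) -> North
Final: North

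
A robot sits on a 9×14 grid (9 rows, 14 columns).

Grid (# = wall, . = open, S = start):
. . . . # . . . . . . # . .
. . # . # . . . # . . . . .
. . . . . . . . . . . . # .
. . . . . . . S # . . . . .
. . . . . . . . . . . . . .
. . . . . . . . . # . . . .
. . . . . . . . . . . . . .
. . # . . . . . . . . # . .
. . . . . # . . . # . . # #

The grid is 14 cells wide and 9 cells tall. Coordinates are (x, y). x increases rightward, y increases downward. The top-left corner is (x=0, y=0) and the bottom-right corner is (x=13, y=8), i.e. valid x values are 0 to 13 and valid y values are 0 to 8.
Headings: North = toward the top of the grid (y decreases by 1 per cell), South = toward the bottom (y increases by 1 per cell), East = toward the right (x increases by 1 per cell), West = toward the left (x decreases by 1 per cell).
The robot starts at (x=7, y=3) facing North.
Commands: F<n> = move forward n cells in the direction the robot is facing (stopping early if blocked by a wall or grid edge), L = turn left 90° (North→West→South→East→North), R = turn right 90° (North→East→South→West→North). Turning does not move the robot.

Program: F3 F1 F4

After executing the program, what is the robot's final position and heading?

Start: (x=7, y=3), facing North
  F3: move forward 3, now at (x=7, y=0)
  F1: move forward 0/1 (blocked), now at (x=7, y=0)
  F4: move forward 0/4 (blocked), now at (x=7, y=0)
Final: (x=7, y=0), facing North

Answer: Final position: (x=7, y=0), facing North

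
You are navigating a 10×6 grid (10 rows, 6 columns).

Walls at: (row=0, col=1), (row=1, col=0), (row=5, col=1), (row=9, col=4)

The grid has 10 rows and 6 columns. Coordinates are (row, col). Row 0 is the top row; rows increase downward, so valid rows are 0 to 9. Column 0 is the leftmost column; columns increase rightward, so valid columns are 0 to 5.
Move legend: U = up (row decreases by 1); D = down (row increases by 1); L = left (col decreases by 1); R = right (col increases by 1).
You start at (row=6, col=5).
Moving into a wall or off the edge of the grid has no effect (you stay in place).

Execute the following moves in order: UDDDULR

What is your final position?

Answer: Final position: (row=7, col=5)

Derivation:
Start: (row=6, col=5)
  U (up): (row=6, col=5) -> (row=5, col=5)
  D (down): (row=5, col=5) -> (row=6, col=5)
  D (down): (row=6, col=5) -> (row=7, col=5)
  D (down): (row=7, col=5) -> (row=8, col=5)
  U (up): (row=8, col=5) -> (row=7, col=5)
  L (left): (row=7, col=5) -> (row=7, col=4)
  R (right): (row=7, col=4) -> (row=7, col=5)
Final: (row=7, col=5)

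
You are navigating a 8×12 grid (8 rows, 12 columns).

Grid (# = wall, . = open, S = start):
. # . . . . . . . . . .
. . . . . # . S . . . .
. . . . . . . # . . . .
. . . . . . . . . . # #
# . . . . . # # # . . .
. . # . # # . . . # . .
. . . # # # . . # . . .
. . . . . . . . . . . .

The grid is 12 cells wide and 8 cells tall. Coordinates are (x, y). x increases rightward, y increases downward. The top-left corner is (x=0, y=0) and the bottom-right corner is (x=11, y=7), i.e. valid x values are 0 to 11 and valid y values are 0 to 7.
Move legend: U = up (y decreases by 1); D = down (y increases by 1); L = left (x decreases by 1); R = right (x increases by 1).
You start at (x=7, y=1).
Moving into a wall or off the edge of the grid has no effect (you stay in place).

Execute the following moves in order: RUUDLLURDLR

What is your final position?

Answer: Final position: (x=7, y=1)

Derivation:
Start: (x=7, y=1)
  R (right): (x=7, y=1) -> (x=8, y=1)
  U (up): (x=8, y=1) -> (x=8, y=0)
  U (up): blocked, stay at (x=8, y=0)
  D (down): (x=8, y=0) -> (x=8, y=1)
  L (left): (x=8, y=1) -> (x=7, y=1)
  L (left): (x=7, y=1) -> (x=6, y=1)
  U (up): (x=6, y=1) -> (x=6, y=0)
  R (right): (x=6, y=0) -> (x=7, y=0)
  D (down): (x=7, y=0) -> (x=7, y=1)
  L (left): (x=7, y=1) -> (x=6, y=1)
  R (right): (x=6, y=1) -> (x=7, y=1)
Final: (x=7, y=1)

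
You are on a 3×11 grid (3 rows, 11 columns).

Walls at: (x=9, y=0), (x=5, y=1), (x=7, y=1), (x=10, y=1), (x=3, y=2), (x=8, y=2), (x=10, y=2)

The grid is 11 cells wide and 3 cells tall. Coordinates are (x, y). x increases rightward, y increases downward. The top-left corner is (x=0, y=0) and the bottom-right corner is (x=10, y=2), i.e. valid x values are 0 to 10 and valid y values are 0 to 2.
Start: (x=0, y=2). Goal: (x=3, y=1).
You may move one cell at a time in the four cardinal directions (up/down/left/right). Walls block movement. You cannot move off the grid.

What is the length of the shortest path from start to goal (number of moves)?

Answer: Shortest path length: 4

Derivation:
BFS from (x=0, y=2) until reaching (x=3, y=1):
  Distance 0: (x=0, y=2)
  Distance 1: (x=0, y=1), (x=1, y=2)
  Distance 2: (x=0, y=0), (x=1, y=1), (x=2, y=2)
  Distance 3: (x=1, y=0), (x=2, y=1)
  Distance 4: (x=2, y=0), (x=3, y=1)  <- goal reached here
One shortest path (4 moves): (x=0, y=2) -> (x=1, y=2) -> (x=2, y=2) -> (x=2, y=1) -> (x=3, y=1)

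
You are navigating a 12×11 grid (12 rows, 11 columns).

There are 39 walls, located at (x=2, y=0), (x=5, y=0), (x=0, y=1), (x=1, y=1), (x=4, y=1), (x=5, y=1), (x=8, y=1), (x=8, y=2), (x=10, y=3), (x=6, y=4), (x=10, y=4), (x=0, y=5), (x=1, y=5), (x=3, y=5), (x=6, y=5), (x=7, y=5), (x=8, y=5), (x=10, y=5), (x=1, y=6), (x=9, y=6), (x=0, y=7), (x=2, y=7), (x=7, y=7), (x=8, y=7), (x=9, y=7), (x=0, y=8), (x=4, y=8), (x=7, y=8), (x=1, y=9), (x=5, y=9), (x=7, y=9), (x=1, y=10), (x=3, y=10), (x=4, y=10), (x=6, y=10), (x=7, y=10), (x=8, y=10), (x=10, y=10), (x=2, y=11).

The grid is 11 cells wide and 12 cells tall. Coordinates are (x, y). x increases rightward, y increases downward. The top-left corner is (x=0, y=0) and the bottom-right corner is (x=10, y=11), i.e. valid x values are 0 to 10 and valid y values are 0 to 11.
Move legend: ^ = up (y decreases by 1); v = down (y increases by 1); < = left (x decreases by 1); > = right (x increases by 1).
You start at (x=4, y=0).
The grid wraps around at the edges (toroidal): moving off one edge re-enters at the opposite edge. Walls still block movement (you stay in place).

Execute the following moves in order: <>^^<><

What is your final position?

Start: (x=4, y=0)
  < (left): (x=4, y=0) -> (x=3, y=0)
  > (right): (x=3, y=0) -> (x=4, y=0)
  ^ (up): (x=4, y=0) -> (x=4, y=11)
  ^ (up): blocked, stay at (x=4, y=11)
  < (left): (x=4, y=11) -> (x=3, y=11)
  > (right): (x=3, y=11) -> (x=4, y=11)
  < (left): (x=4, y=11) -> (x=3, y=11)
Final: (x=3, y=11)

Answer: Final position: (x=3, y=11)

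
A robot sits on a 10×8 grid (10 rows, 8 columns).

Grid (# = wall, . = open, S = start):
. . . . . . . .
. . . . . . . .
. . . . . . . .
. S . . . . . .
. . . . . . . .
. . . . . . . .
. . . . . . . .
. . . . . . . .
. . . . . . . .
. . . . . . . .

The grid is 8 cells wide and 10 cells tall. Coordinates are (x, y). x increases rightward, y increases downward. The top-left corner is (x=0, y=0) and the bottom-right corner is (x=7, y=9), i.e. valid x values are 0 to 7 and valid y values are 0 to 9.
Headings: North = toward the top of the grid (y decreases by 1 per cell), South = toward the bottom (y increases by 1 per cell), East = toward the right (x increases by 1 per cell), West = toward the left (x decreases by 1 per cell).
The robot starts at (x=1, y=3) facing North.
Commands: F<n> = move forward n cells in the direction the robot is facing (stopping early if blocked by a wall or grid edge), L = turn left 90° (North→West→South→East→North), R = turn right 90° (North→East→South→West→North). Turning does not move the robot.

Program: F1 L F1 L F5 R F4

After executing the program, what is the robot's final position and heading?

Start: (x=1, y=3), facing North
  F1: move forward 1, now at (x=1, y=2)
  L: turn left, now facing West
  F1: move forward 1, now at (x=0, y=2)
  L: turn left, now facing South
  F5: move forward 5, now at (x=0, y=7)
  R: turn right, now facing West
  F4: move forward 0/4 (blocked), now at (x=0, y=7)
Final: (x=0, y=7), facing West

Answer: Final position: (x=0, y=7), facing West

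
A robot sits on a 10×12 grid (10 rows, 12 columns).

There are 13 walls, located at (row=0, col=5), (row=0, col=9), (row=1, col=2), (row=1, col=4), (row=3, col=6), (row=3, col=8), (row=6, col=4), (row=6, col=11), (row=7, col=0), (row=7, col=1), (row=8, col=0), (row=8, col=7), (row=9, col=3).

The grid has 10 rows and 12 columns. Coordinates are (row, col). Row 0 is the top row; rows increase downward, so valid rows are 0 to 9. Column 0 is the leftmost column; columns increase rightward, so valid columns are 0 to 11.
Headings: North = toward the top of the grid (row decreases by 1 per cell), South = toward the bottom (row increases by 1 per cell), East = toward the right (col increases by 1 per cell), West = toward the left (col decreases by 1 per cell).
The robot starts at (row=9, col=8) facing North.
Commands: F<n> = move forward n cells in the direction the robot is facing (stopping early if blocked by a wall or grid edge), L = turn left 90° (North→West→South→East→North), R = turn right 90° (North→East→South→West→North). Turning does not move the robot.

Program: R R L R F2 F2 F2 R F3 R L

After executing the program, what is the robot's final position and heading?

Answer: Final position: (row=9, col=5), facing West

Derivation:
Start: (row=9, col=8), facing North
  R: turn right, now facing East
  R: turn right, now facing South
  L: turn left, now facing East
  R: turn right, now facing South
  [×3]F2: move forward 0/2 (blocked), now at (row=9, col=8)
  R: turn right, now facing West
  F3: move forward 3, now at (row=9, col=5)
  R: turn right, now facing North
  L: turn left, now facing West
Final: (row=9, col=5), facing West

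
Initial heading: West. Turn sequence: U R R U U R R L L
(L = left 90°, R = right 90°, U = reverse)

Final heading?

Answer: Final heading: West

Derivation:
Start: West
  U (U-turn (180°)) -> East
  R (right (90° clockwise)) -> South
  R (right (90° clockwise)) -> West
  U (U-turn (180°)) -> East
  U (U-turn (180°)) -> West
  R (right (90° clockwise)) -> North
  R (right (90° clockwise)) -> East
  L (left (90° counter-clockwise)) -> North
  L (left (90° counter-clockwise)) -> West
Final: West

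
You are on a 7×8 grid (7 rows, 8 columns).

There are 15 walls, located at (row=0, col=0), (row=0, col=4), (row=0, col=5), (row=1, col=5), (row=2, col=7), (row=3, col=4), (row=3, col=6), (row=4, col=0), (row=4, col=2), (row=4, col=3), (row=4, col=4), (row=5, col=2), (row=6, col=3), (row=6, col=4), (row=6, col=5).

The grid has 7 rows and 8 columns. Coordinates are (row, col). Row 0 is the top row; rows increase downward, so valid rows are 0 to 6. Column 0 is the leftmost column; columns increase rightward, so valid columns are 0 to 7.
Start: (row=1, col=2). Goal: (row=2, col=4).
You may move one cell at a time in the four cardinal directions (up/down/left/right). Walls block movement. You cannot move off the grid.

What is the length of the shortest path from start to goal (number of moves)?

Answer: Shortest path length: 3

Derivation:
BFS from (row=1, col=2) until reaching (row=2, col=4):
  Distance 0: (row=1, col=2)
  Distance 1: (row=0, col=2), (row=1, col=1), (row=1, col=3), (row=2, col=2)
  Distance 2: (row=0, col=1), (row=0, col=3), (row=1, col=0), (row=1, col=4), (row=2, col=1), (row=2, col=3), (row=3, col=2)
  Distance 3: (row=2, col=0), (row=2, col=4), (row=3, col=1), (row=3, col=3)  <- goal reached here
One shortest path (3 moves): (row=1, col=2) -> (row=1, col=3) -> (row=1, col=4) -> (row=2, col=4)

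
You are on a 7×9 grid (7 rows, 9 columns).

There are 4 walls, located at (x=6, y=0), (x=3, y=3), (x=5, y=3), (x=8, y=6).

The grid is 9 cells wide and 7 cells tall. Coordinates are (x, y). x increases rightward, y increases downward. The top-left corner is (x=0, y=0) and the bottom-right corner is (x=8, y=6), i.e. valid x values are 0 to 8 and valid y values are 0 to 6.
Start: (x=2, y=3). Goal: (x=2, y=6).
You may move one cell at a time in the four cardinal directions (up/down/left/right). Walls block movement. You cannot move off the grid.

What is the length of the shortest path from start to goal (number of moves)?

BFS from (x=2, y=3) until reaching (x=2, y=6):
  Distance 0: (x=2, y=3)
  Distance 1: (x=2, y=2), (x=1, y=3), (x=2, y=4)
  Distance 2: (x=2, y=1), (x=1, y=2), (x=3, y=2), (x=0, y=3), (x=1, y=4), (x=3, y=4), (x=2, y=5)
  Distance 3: (x=2, y=0), (x=1, y=1), (x=3, y=1), (x=0, y=2), (x=4, y=2), (x=0, y=4), (x=4, y=4), (x=1, y=5), (x=3, y=5), (x=2, y=6)  <- goal reached here
One shortest path (3 moves): (x=2, y=3) -> (x=2, y=4) -> (x=2, y=5) -> (x=2, y=6)

Answer: Shortest path length: 3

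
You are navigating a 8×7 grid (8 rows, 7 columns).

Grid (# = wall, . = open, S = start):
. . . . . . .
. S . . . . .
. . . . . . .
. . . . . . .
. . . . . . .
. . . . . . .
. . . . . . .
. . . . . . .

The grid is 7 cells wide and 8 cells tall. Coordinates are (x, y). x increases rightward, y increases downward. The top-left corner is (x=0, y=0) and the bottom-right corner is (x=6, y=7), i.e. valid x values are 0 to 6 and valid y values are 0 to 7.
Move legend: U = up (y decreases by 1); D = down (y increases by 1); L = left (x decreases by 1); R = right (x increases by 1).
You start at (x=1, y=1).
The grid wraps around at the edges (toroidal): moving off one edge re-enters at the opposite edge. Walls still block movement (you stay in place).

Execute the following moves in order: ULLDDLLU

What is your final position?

Answer: Final position: (x=4, y=1)

Derivation:
Start: (x=1, y=1)
  U (up): (x=1, y=1) -> (x=1, y=0)
  L (left): (x=1, y=0) -> (x=0, y=0)
  L (left): (x=0, y=0) -> (x=6, y=0)
  D (down): (x=6, y=0) -> (x=6, y=1)
  D (down): (x=6, y=1) -> (x=6, y=2)
  L (left): (x=6, y=2) -> (x=5, y=2)
  L (left): (x=5, y=2) -> (x=4, y=2)
  U (up): (x=4, y=2) -> (x=4, y=1)
Final: (x=4, y=1)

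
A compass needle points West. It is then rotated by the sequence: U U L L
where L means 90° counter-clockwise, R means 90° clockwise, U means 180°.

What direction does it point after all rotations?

Start: West
  U (U-turn (180°)) -> East
  U (U-turn (180°)) -> West
  L (left (90° counter-clockwise)) -> South
  L (left (90° counter-clockwise)) -> East
Final: East

Answer: Final heading: East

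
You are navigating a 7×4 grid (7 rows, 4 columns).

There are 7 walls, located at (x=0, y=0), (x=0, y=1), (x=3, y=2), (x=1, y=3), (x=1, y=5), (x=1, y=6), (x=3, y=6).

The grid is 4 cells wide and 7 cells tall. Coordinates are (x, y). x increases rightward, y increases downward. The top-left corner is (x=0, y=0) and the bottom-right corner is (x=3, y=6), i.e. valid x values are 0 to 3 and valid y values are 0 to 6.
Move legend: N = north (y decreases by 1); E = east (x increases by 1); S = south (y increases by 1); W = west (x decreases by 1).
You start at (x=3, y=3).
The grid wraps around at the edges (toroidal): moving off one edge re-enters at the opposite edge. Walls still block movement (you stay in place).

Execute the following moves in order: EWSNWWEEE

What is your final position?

Start: (x=3, y=3)
  E (east): (x=3, y=3) -> (x=0, y=3)
  W (west): (x=0, y=3) -> (x=3, y=3)
  S (south): (x=3, y=3) -> (x=3, y=4)
  N (north): (x=3, y=4) -> (x=3, y=3)
  W (west): (x=3, y=3) -> (x=2, y=3)
  W (west): blocked, stay at (x=2, y=3)
  E (east): (x=2, y=3) -> (x=3, y=3)
  E (east): (x=3, y=3) -> (x=0, y=3)
  E (east): blocked, stay at (x=0, y=3)
Final: (x=0, y=3)

Answer: Final position: (x=0, y=3)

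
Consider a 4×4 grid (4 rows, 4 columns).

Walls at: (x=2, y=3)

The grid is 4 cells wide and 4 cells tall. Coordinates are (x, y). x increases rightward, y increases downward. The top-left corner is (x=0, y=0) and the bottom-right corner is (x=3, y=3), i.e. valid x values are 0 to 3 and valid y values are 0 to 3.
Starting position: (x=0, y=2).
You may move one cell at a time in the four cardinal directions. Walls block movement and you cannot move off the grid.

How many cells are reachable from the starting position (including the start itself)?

BFS flood-fill from (x=0, y=2):
  Distance 0: (x=0, y=2)
  Distance 1: (x=0, y=1), (x=1, y=2), (x=0, y=3)
  Distance 2: (x=0, y=0), (x=1, y=1), (x=2, y=2), (x=1, y=3)
  Distance 3: (x=1, y=0), (x=2, y=1), (x=3, y=2)
  Distance 4: (x=2, y=0), (x=3, y=1), (x=3, y=3)
  Distance 5: (x=3, y=0)
Total reachable: 15 (grid has 15 open cells total)

Answer: Reachable cells: 15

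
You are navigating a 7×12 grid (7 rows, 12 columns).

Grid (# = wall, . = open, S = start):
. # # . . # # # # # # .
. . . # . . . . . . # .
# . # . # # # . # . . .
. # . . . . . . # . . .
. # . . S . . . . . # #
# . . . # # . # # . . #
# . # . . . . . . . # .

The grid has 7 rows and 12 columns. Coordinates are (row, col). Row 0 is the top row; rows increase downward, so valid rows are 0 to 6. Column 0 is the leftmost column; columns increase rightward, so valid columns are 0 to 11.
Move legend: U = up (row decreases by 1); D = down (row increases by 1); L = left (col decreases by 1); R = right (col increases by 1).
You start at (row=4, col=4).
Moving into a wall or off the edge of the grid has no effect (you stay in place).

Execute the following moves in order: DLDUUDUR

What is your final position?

Start: (row=4, col=4)
  D (down): blocked, stay at (row=4, col=4)
  L (left): (row=4, col=4) -> (row=4, col=3)
  D (down): (row=4, col=3) -> (row=5, col=3)
  U (up): (row=5, col=3) -> (row=4, col=3)
  U (up): (row=4, col=3) -> (row=3, col=3)
  D (down): (row=3, col=3) -> (row=4, col=3)
  U (up): (row=4, col=3) -> (row=3, col=3)
  R (right): (row=3, col=3) -> (row=3, col=4)
Final: (row=3, col=4)

Answer: Final position: (row=3, col=4)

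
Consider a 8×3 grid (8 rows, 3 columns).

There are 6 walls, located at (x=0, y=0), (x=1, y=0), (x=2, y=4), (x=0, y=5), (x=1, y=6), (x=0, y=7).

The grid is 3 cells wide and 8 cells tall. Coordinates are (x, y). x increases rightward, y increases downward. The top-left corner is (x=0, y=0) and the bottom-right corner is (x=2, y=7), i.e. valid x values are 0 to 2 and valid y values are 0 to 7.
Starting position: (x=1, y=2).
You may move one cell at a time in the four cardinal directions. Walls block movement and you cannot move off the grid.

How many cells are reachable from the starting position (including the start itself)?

Answer: Reachable cells: 17

Derivation:
BFS flood-fill from (x=1, y=2):
  Distance 0: (x=1, y=2)
  Distance 1: (x=1, y=1), (x=0, y=2), (x=2, y=2), (x=1, y=3)
  Distance 2: (x=0, y=1), (x=2, y=1), (x=0, y=3), (x=2, y=3), (x=1, y=4)
  Distance 3: (x=2, y=0), (x=0, y=4), (x=1, y=5)
  Distance 4: (x=2, y=5)
  Distance 5: (x=2, y=6)
  Distance 6: (x=2, y=7)
  Distance 7: (x=1, y=7)
Total reachable: 17 (grid has 18 open cells total)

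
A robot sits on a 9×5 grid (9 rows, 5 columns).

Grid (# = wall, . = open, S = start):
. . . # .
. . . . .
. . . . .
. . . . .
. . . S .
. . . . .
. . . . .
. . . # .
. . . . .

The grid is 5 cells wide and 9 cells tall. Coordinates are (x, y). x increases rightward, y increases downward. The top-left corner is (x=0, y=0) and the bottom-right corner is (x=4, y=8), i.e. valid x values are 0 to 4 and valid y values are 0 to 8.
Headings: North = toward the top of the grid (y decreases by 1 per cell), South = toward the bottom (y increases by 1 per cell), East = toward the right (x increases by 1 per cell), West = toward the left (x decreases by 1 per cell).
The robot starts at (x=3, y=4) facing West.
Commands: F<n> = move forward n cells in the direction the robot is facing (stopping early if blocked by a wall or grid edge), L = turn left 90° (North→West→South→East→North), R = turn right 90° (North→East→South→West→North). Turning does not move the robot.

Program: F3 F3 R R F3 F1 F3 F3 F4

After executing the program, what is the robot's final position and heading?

Answer: Final position: (x=4, y=4), facing East

Derivation:
Start: (x=3, y=4), facing West
  F3: move forward 3, now at (x=0, y=4)
  F3: move forward 0/3 (blocked), now at (x=0, y=4)
  R: turn right, now facing North
  R: turn right, now facing East
  F3: move forward 3, now at (x=3, y=4)
  F1: move forward 1, now at (x=4, y=4)
  F3: move forward 0/3 (blocked), now at (x=4, y=4)
  F3: move forward 0/3 (blocked), now at (x=4, y=4)
  F4: move forward 0/4 (blocked), now at (x=4, y=4)
Final: (x=4, y=4), facing East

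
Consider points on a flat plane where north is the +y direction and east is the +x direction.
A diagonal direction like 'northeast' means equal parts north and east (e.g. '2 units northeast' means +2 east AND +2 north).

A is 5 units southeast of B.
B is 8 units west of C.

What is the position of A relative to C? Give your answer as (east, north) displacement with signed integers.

Place C at the origin (east=0, north=0).
  B is 8 units west of C: delta (east=-8, north=+0); B at (east=-8, north=0).
  A is 5 units southeast of B: delta (east=+5, north=-5); A at (east=-3, north=-5).
Therefore A relative to C: (east=-3, north=-5).

Answer: A is at (east=-3, north=-5) relative to C.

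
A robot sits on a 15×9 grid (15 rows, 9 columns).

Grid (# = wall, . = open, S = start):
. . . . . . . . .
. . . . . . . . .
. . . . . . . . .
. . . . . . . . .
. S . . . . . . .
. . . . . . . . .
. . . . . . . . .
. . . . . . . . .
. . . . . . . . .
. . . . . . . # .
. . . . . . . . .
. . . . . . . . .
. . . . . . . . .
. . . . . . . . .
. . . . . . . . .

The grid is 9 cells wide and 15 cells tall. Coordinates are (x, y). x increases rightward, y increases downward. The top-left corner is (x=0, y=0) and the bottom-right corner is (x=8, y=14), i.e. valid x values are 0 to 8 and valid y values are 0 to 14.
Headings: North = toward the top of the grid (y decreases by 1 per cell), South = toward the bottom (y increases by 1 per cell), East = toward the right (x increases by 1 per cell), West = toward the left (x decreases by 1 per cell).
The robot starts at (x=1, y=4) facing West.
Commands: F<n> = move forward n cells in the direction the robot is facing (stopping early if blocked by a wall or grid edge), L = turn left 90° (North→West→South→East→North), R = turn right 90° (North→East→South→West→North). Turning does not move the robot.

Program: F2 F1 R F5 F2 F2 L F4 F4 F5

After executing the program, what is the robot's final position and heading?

Answer: Final position: (x=0, y=0), facing West

Derivation:
Start: (x=1, y=4), facing West
  F2: move forward 1/2 (blocked), now at (x=0, y=4)
  F1: move forward 0/1 (blocked), now at (x=0, y=4)
  R: turn right, now facing North
  F5: move forward 4/5 (blocked), now at (x=0, y=0)
  F2: move forward 0/2 (blocked), now at (x=0, y=0)
  F2: move forward 0/2 (blocked), now at (x=0, y=0)
  L: turn left, now facing West
  F4: move forward 0/4 (blocked), now at (x=0, y=0)
  F4: move forward 0/4 (blocked), now at (x=0, y=0)
  F5: move forward 0/5 (blocked), now at (x=0, y=0)
Final: (x=0, y=0), facing West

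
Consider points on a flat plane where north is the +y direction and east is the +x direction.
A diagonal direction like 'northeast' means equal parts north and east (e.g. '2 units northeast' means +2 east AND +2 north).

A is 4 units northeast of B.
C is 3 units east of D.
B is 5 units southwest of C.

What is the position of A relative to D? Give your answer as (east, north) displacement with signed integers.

Answer: A is at (east=2, north=-1) relative to D.

Derivation:
Place D at the origin (east=0, north=0).
  C is 3 units east of D: delta (east=+3, north=+0); C at (east=3, north=0).
  B is 5 units southwest of C: delta (east=-5, north=-5); B at (east=-2, north=-5).
  A is 4 units northeast of B: delta (east=+4, north=+4); A at (east=2, north=-1).
Therefore A relative to D: (east=2, north=-1).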